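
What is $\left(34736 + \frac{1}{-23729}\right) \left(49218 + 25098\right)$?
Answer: $\frac{61255003353588}{23729} \approx 2.5814 \cdot 10^{9}$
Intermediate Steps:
$\left(34736 + \frac{1}{-23729}\right) \left(49218 + 25098\right) = \left(34736 - \frac{1}{23729}\right) 74316 = \frac{824250543}{23729} \cdot 74316 = \frac{61255003353588}{23729}$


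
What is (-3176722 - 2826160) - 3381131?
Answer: -9384013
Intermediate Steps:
(-3176722 - 2826160) - 3381131 = -6002882 - 3381131 = -9384013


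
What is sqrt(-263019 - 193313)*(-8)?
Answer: -16*I*sqrt(114083) ≈ -5404.2*I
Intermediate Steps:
sqrt(-263019 - 193313)*(-8) = sqrt(-456332)*(-8) = (2*I*sqrt(114083))*(-8) = -16*I*sqrt(114083)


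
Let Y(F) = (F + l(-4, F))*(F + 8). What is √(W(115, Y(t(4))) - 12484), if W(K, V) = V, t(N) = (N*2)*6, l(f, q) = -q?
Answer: 2*I*√3121 ≈ 111.73*I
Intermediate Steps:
t(N) = 12*N (t(N) = (2*N)*6 = 12*N)
Y(F) = 0 (Y(F) = (F - F)*(F + 8) = 0*(8 + F) = 0)
√(W(115, Y(t(4))) - 12484) = √(0 - 12484) = √(-12484) = 2*I*√3121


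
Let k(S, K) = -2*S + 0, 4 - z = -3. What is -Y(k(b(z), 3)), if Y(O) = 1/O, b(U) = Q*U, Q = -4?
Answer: -1/56 ≈ -0.017857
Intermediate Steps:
z = 7 (z = 4 - 1*(-3) = 4 + 3 = 7)
b(U) = -4*U
k(S, K) = -2*S
-Y(k(b(z), 3)) = -1/((-(-8)*7)) = -1/((-2*(-28))) = -1/56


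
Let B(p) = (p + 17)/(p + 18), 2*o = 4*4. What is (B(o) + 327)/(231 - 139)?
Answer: 8527/2392 ≈ 3.5648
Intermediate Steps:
o = 8 (o = (4*4)/2 = (1/2)*16 = 8)
B(p) = (17 + p)/(18 + p)
(B(o) + 327)/(231 - 139) = ((17 + 8)/(18 + 8) + 327)/(231 - 139) = (25/26 + 327)/92 = ((1/26)*25 + 327)*(1/92) = (25/26 + 327)*(1/92) = (8527/26)*(1/92) = 8527/2392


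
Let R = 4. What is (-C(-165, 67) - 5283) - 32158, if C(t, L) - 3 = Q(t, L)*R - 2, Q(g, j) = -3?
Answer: -37430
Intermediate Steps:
C(t, L) = -11 (C(t, L) = 3 + (-3*4 - 2) = 3 + (-12 - 2) = 3 - 14 = -11)
(-C(-165, 67) - 5283) - 32158 = (-1*(-11) - 5283) - 32158 = (11 - 5283) - 32158 = -5272 - 32158 = -37430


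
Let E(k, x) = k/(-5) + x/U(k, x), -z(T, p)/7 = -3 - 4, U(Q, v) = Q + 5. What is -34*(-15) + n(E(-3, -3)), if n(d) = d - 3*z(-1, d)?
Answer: 3621/10 ≈ 362.10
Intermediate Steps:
U(Q, v) = 5 + Q
z(T, p) = 49 (z(T, p) = -7*(-3 - 4) = -7*(-7) = 49)
E(k, x) = -k/5 + x/(5 + k) (E(k, x) = k/(-5) + x/(5 + k) = k*(-⅕) + x/(5 + k) = -k/5 + x/(5 + k))
n(d) = -147 + d (n(d) = d - 3*49 = d - 147 = -147 + d)
-34*(-15) + n(E(-3, -3)) = -34*(-15) + (-147 + (-3 - ⅕*(-3)*(5 - 3))/(5 - 3)) = 510 + (-147 + (-3 - ⅕*(-3)*2)/2) = 510 + (-147 + (-3 + 6/5)/2) = 510 + (-147 + (½)*(-9/5)) = 510 + (-147 - 9/10) = 510 - 1479/10 = 3621/10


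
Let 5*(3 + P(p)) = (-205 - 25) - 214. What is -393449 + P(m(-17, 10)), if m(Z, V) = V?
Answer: -1967704/5 ≈ -3.9354e+5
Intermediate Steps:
P(p) = -459/5 (P(p) = -3 + ((-205 - 25) - 214)/5 = -3 + (-230 - 214)/5 = -3 + (⅕)*(-444) = -3 - 444/5 = -459/5)
-393449 + P(m(-17, 10)) = -393449 - 459/5 = -1967704/5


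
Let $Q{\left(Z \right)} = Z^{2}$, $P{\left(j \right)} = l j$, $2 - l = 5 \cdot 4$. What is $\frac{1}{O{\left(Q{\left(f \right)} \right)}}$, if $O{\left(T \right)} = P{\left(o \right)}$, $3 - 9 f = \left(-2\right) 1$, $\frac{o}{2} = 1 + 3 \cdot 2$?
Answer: $- \frac{1}{252} \approx -0.0039683$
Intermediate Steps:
$l = -18$ ($l = 2 - 5 \cdot 4 = 2 - 20 = -18$)
$o = 14$ ($o = 2 \left(1 + 3 \cdot 2\right) = 2 \left(1 + 6\right) = 2 \cdot 7 = 14$)
$f = \frac{5}{9}$ ($f = \frac{1}{3} - \frac{\left(-2\right) 1}{9} = \frac{1}{3} - - \frac{2}{9} = \frac{1}{3} + \frac{2}{9} = \frac{5}{9} \approx 0.55556$)
$P{\left(j \right)} = - 18 j$
$O{\left(T \right)} = -252$ ($O{\left(T \right)} = \left(-18\right) 14 = -252$)
$\frac{1}{O{\left(Q{\left(f \right)} \right)}} = \frac{1}{-252} = - \frac{1}{252}$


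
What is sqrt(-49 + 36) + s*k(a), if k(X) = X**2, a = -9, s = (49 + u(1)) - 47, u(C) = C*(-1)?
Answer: 81 + I*sqrt(13) ≈ 81.0 + 3.6056*I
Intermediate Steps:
u(C) = -C
s = 1 (s = (49 - 1*1) - 47 = (49 - 1) - 47 = 48 - 47 = 1)
sqrt(-49 + 36) + s*k(a) = sqrt(-49 + 36) + 1*(-9)**2 = sqrt(-13) + 1*81 = I*sqrt(13) + 81 = 81 + I*sqrt(13)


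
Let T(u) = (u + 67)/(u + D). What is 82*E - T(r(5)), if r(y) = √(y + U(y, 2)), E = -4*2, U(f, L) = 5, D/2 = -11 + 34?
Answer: -230768/351 + 7*√10/702 ≈ -657.43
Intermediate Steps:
D = 46 (D = 2*(-11 + 34) = 2*23 = 46)
E = -8
r(y) = √(5 + y) (r(y) = √(y + 5) = √(5 + y))
T(u) = (67 + u)/(46 + u) (T(u) = (u + 67)/(u + 46) = (67 + u)/(46 + u))
82*E - T(r(5)) = 82*(-8) - (67 + √(5 + 5))/(46 + √(5 + 5)) = -656 - (67 + √10)/(46 + √10)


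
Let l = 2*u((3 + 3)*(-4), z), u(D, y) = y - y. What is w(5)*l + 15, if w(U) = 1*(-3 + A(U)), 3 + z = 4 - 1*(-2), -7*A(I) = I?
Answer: 15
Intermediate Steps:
A(I) = -I/7
z = 3 (z = -3 + (4 - 1*(-2)) = -3 + (4 + 2) = -3 + 6 = 3)
u(D, y) = 0
w(U) = -3 - U/7 (w(U) = 1*(-3 - U/7) = -3 - U/7)
l = 0 (l = 2*0 = 0)
w(5)*l + 15 = (-3 - ⅐*5)*0 + 15 = (-3 - 5/7)*0 + 15 = -26/7*0 + 15 = 0 + 15 = 15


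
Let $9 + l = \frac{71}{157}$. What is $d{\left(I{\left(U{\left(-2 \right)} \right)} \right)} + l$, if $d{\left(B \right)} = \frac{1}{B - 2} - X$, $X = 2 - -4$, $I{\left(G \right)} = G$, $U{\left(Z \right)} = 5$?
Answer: $- \frac{6695}{471} \approx -14.214$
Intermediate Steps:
$l = - \frac{1342}{157}$ ($l = -9 + \frac{71}{157} = - \frac{1342}{157} \approx -8.5478$)
$X = 6$ ($X = 2 + 4 = 6$)
$d{\left(B \right)} = -6 + \frac{1}{-2 + B}$ ($d{\left(B \right)} = \frac{1}{B - 2} - 6 = \frac{1}{-2 + B} - 6 = -6 + \frac{1}{-2 + B}$)
$d{\left(I{\left(U{\left(-2 \right)} \right)} \right)} + l = \frac{13 - 30}{-2 + 5} - \frac{1342}{157} = \frac{13 - 30}{3} - \frac{1342}{157} = \frac{1}{3} \left(-17\right) - \frac{1342}{157} = - \frac{17}{3} - \frac{1342}{157} = - \frac{6695}{471}$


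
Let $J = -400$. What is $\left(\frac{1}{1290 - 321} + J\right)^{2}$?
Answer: $\frac{150232984801}{938961} \approx 1.6 \cdot 10^{5}$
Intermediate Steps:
$\left(\frac{1}{1290 - 321} + J\right)^{2} = \left(\frac{1}{1290 - 321} - 400\right)^{2} = \left(\frac{1}{969} - 400\right)^{2} = \left(- \frac{387599}{969}\right)^{2} = \frac{150232984801}{938961}$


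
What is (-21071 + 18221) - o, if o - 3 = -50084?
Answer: 47231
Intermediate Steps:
o = -50081 (o = 3 - 50084 = -50081)
(-21071 + 18221) - o = (-21071 + 18221) - 1*(-50081) = -2850 + 50081 = 47231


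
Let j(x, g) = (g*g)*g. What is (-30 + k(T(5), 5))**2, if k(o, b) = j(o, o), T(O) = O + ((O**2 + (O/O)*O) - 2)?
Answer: 1289312649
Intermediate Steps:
j(x, g) = g**3 (j(x, g) = g**2*g = g**3)
T(O) = -2 + O**2 + 2*O (T(O) = O + ((O**2 + 1*O) - 2) = O + ((O**2 + O) - 2) = O + ((O + O**2) - 2) = O + (-2 + O + O**2) = -2 + O**2 + 2*O)
k(o, b) = o**3
(-30 + k(T(5), 5))**2 = (-30 + (-2 + 5**2 + 2*5)**3)**2 = (-30 + (-2 + 25 + 10)**3)**2 = (-30 + 33**3)**2 = (-30 + 35937)**2 = 35907**2 = 1289312649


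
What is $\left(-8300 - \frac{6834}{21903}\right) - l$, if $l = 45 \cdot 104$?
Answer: $- \frac{94769258}{7301} \approx -12980.0$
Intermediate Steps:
$l = 4680$
$\left(-8300 - \frac{6834}{21903}\right) - l = \left(-8300 - \frac{6834}{21903}\right) - 4680 = \left(-8300 - \frac{2278}{7301}\right) - 4680 = - \frac{60600578}{7301} - 4680 = - \frac{94769258}{7301}$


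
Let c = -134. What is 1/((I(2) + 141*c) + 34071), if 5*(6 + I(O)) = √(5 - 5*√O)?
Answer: 1/(15171 + √(5 - 5*√2)/5) ≈ 6.5915e-5 - 1.0e-9*I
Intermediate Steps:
I(O) = -6 + √(5 - 5*√O)/5
1/((I(2) + 141*c) + 34071) = 1/(((-6 + √(5 - 5*√2)/5) + 141*(-134)) + 34071) = 1/(((-6 + √(5 - 5*√2)/5) - 18894) + 34071) = 1/((-18900 + √(5 - 5*√2)/5) + 34071) = 1/(15171 + √(5 - 5*√2)/5)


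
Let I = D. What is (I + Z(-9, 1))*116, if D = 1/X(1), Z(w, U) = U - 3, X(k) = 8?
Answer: -435/2 ≈ -217.50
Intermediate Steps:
Z(w, U) = -3 + U
D = ⅛ (D = 1/8 = ⅛ ≈ 0.12500)
I = ⅛ ≈ 0.12500
(I + Z(-9, 1))*116 = (⅛ + (-3 + 1))*116 = (⅛ - 2)*116 = -15/8*116 = -435/2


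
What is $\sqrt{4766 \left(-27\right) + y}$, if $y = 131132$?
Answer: $35 \sqrt{2} \approx 49.497$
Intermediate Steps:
$\sqrt{4766 \left(-27\right) + y} = \sqrt{4766 \left(-27\right) + 131132} = \sqrt{-128682 + 131132} = \sqrt{2450} = 35 \sqrt{2}$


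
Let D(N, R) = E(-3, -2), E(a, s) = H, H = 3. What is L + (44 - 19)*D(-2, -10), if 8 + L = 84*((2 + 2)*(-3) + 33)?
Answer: 1831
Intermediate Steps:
E(a, s) = 3
D(N, R) = 3
L = 1756 (L = -8 + 84*((2 + 2)*(-3) + 33) = -8 + 84*(4*(-3) + 33) = -8 + 84*(-12 + 33) = -8 + 84*21 = -8 + 1764 = 1756)
L + (44 - 19)*D(-2, -10) = 1756 + (44 - 19)*3 = 1756 + 25*3 = 1756 + 75 = 1831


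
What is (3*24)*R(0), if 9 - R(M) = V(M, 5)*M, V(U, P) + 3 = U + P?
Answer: 648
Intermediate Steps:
V(U, P) = -3 + P + U (V(U, P) = -3 + (U + P) = -3 + (P + U) = -3 + P + U)
R(M) = 9 - M*(2 + M) (R(M) = 9 - (-3 + 5 + M)*M = 9 - (2 + M)*M = 9 - M*(2 + M))
(3*24)*R(0) = (3*24)*(9 - 1*0*(2 + 0)) = 72*(9 - 1*0*2) = 72*(9 + 0) = 72*9 = 648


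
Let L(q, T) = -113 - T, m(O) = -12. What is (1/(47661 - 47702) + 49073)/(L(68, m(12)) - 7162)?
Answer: -670664/99261 ≈ -6.7566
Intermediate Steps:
(1/(47661 - 47702) + 49073)/(L(68, m(12)) - 7162) = (1/(47661 - 47702) + 49073)/((-113 - 1*(-12)) - 7162) = (1/(-41) + 49073)/((-113 + 12) - 7162) = (-1/41 + 49073)/(-101 - 7162) = (2011992/41)/(-7263) = (2011992/41)*(-1/7263) = -670664/99261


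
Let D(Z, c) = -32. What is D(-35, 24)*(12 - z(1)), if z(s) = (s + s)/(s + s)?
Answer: -352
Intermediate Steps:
z(s) = 1 (z(s) = (2*s)/((2*s)) = (2*s)*(1/(2*s)) = 1)
D(-35, 24)*(12 - z(1)) = -32*(12 - 1*1) = -32*(12 - 1) = -32*11 = -352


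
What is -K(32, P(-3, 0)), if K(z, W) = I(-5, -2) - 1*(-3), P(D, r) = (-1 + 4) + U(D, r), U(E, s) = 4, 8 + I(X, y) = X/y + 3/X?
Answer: 31/10 ≈ 3.1000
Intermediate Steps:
I(X, y) = -8 + 3/X + X/y (I(X, y) = -8 + (X/y + 3/X) = -8 + (3/X + X/y) = -8 + 3/X + X/y)
P(D, r) = 7 (P(D, r) = (-1 + 4) + 4 = 3 + 4 = 7)
K(z, W) = -31/10 (K(z, W) = (-8 + 3/(-5) - 5/(-2)) - 1*(-3) = (-8 + 3*(-1/5) - 5*(-1/2)) + 3 = (-8 - 3/5 + 5/2) + 3 = -61/10 + 3 = -31/10)
-K(32, P(-3, 0)) = -1*(-31/10) = 31/10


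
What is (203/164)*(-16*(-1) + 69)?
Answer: 17255/164 ≈ 105.21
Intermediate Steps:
(203/164)*(-16*(-1) + 69) = (203*(1/164))*(16 + 69) = (203/164)*85 = 17255/164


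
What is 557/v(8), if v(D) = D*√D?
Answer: 557*√2/32 ≈ 24.616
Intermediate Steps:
v(D) = D^(3/2)
557/v(8) = 557/(8^(3/2)) = 557/((16*√2)) = 557*(√2/32) = 557*√2/32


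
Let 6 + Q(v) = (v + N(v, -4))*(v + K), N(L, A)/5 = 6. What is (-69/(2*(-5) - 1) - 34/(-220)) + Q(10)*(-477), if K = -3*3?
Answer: -1783273/110 ≈ -16212.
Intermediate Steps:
N(L, A) = 30 (N(L, A) = 5*6 = 30)
K = -9
Q(v) = -6 + (-9 + v)*(30 + v) (Q(v) = -6 + (v + 30)*(v - 9) = -6 + (30 + v)*(-9 + v) = -6 + (-9 + v)*(30 + v))
(-69/(2*(-5) - 1) - 34/(-220)) + Q(10)*(-477) = (-69/(2*(-5) - 1) - 34/(-220)) + (-276 + 10² + 21*10)*(-477) = (-69/(-10 - 1) - 34*(-1/220)) + (-276 + 100 + 210)*(-477) = (-69/(-11) + 17/110) + 34*(-477) = (-69*(-1/11) + 17/110) - 16218 = (69/11 + 17/110) - 16218 = 707/110 - 16218 = -1783273/110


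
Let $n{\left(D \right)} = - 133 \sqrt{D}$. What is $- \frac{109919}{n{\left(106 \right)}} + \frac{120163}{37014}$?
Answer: $\frac{120163}{37014} + \frac{109919 \sqrt{106}}{14098} \approx 83.519$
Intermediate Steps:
$- \frac{109919}{n{\left(106 \right)}} + \frac{120163}{37014} = - \frac{109919}{\left(-133\right) \sqrt{106}} + \frac{120163}{37014} = - 109919 \left(- \frac{\sqrt{106}}{14098}\right) + 120163 \cdot \frac{1}{37014} = \frac{109919 \sqrt{106}}{14098} + \frac{120163}{37014} = \frac{120163}{37014} + \frac{109919 \sqrt{106}}{14098}$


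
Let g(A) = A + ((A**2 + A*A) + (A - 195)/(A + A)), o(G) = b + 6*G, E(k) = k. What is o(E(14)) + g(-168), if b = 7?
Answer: 6313673/112 ≈ 56372.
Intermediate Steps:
o(G) = 7 + 6*G
g(A) = A + 2*A**2 + (-195 + A)/(2*A) (g(A) = A + ((A**2 + A**2) + (-195 + A)/((2*A))) = A + (2*A**2 + (-195 + A)*(1/(2*A))) = A + (2*A**2 + (-195 + A)/(2*A)) = A + 2*A**2 + (-195 + A)/(2*A))
o(E(14)) + g(-168) = (7 + 6*14) + (1/2 - 168 + 2*(-168)**2 - 195/2/(-168)) = (7 + 84) + (1/2 - 168 + 2*28224 - 195/2*(-1/168)) = 91 + (1/2 - 168 + 56448 + 65/112) = 91 + 6303481/112 = 6313673/112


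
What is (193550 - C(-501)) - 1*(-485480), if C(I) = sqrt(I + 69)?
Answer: 679030 - 12*I*sqrt(3) ≈ 6.7903e+5 - 20.785*I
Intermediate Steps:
C(I) = sqrt(69 + I)
(193550 - C(-501)) - 1*(-485480) = (193550 - sqrt(69 - 501)) - 1*(-485480) = (193550 - sqrt(-432)) + 485480 = (193550 - 12*I*sqrt(3)) + 485480 = 679030 - 12*I*sqrt(3)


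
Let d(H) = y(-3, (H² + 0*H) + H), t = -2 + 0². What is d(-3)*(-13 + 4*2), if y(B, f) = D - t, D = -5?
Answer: 15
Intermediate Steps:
t = -2 (t = -2 + 0 = -2)
y(B, f) = -3 (y(B, f) = -5 - 1*(-2) = -5 + 2 = -3)
d(H) = -3
d(-3)*(-13 + 4*2) = -3*(-13 + 4*2) = -3*(-13 + 8) = -3*(-5) = 15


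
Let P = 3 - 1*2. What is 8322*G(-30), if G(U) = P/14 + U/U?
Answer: 62415/7 ≈ 8916.4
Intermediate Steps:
P = 1 (P = 3 - 2 = 1)
G(U) = 15/14 (G(U) = 1/14 + U/U = 1*(1/14) + 1 = 1/14 + 1 = 15/14)
8322*G(-30) = 8322*(15/14) = 62415/7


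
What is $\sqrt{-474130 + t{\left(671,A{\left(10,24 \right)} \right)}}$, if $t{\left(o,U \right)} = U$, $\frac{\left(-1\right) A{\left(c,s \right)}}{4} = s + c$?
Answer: $i \sqrt{474266} \approx 688.67 i$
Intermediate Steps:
$A{\left(c,s \right)} = - 4 c - 4 s$ ($A{\left(c,s \right)} = - 4 \left(s + c\right) = - 4 \left(c + s\right) = - 4 c - 4 s$)
$\sqrt{-474130 + t{\left(671,A{\left(10,24 \right)} \right)}} = \sqrt{-474130 - 136} = \sqrt{-474266} = i \sqrt{474266}$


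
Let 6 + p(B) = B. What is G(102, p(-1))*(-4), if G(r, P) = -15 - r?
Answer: 468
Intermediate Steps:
p(B) = -6 + B
G(102, p(-1))*(-4) = (-15 - 1*102)*(-4) = (-15 - 102)*(-4) = -117*(-4) = 468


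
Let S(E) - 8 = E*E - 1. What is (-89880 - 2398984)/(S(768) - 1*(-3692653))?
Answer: -622216/1070621 ≈ -0.58117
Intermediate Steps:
S(E) = 7 + E**2 (S(E) = 8 + (E*E - 1) = 8 + (E**2 - 1) = 8 + (-1 + E**2) = 7 + E**2)
(-89880 - 2398984)/(S(768) - 1*(-3692653)) = (-89880 - 2398984)/((7 + 768**2) - 1*(-3692653)) = -2488864/((7 + 589824) + 3692653) = -2488864/(589831 + 3692653) = -2488864/4282484 = -2488864*1/4282484 = -622216/1070621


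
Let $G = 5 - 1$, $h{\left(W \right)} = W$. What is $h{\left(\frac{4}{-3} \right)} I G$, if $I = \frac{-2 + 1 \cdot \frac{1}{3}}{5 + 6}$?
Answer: $\frac{80}{99} \approx 0.80808$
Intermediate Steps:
$I = - \frac{5}{33}$ ($I = \frac{-2 + 1 \cdot \frac{1}{3}}{11} = \left(-2 + \frac{1}{3}\right) \frac{1}{11} = \left(- \frac{5}{3}\right) \frac{1}{11} = - \frac{5}{33} \approx -0.15152$)
$G = 4$
$h{\left(\frac{4}{-3} \right)} I G = \frac{4}{-3} \left(- \frac{5}{33}\right) 4 = 4 \left(- \frac{1}{3}\right) \left(- \frac{5}{33}\right) 4 = \left(- \frac{4}{3}\right) \left(- \frac{5}{33}\right) 4 = \frac{20}{99} \cdot 4 = \frac{80}{99}$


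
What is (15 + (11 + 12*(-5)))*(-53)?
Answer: 1802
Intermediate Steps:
(15 + (11 + 12*(-5)))*(-53) = (15 + (11 - 60))*(-53) = (15 - 49)*(-53) = -34*(-53) = 1802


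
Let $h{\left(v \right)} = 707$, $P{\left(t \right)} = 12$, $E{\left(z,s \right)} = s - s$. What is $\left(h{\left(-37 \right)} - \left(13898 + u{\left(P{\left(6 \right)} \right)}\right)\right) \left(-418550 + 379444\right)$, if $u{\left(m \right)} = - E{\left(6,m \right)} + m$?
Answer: $516316518$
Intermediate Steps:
$E{\left(z,s \right)} = 0$
$u{\left(m \right)} = m$ ($u{\left(m \right)} = \left(-1\right) 0 + m = 0 + m = m$)
$\left(h{\left(-37 \right)} - \left(13898 + u{\left(P{\left(6 \right)} \right)}\right)\right) \left(-418550 + 379444\right) = \left(707 - 13910\right) \left(-418550 + 379444\right) = \left(707 - 13910\right) \left(-39106\right) = \left(-13203\right) \left(-39106\right) = 516316518$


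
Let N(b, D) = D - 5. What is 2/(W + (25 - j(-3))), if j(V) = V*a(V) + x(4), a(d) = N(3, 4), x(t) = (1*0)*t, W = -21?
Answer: 2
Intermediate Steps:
N(b, D) = -5 + D
x(t) = 0 (x(t) = 0*t = 0)
a(d) = -1 (a(d) = -5 + 4 = -1)
j(V) = -V (j(V) = V*(-1) + 0 = -V + 0 = -V)
2/(W + (25 - j(-3))) = 2/(-21 + (25 - (-1)*(-3))) = 2/(-21 + (25 - 1*3)) = 2/(-21 + (25 - 3)) = 2/(-21 + 22) = 2/1 = 2*1 = 2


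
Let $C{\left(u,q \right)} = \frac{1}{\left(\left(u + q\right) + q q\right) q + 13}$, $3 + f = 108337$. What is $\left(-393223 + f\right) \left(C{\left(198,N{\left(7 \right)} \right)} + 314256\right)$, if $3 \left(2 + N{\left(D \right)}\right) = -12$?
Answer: $- \frac{121310544841431}{1355} \approx -8.9528 \cdot 10^{10}$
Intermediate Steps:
$N{\left(D \right)} = -6$ ($N{\left(D \right)} = -2 + \frac{1}{3} \left(-12\right) = -2 - 4 = -6$)
$f = 108334$ ($f = -3 + 108337 = 108334$)
$C{\left(u,q \right)} = \frac{1}{13 + q \left(q + u + q^{2}\right)}$ ($C{\left(u,q \right)} = \frac{1}{\left(\left(q + u\right) + q^{2}\right) q + 13} = \frac{1}{\left(q + u + q^{2}\right) q + 13} = \frac{1}{q \left(q + u + q^{2}\right) + 13} = \frac{1}{13 + q \left(q + u + q^{2}\right)}$)
$\left(-393223 + f\right) \left(C{\left(198,N{\left(7 \right)} \right)} + 314256\right) = \left(-393223 + 108334\right) \left(\frac{1}{13 + \left(-6\right)^{2} + \left(-6\right)^{3} - 1188} + 314256\right) = - 284889 \left(\frac{1}{13 + 36 - 216 - 1188} + 314256\right) = - 284889 \left(\frac{1}{-1355} + 314256\right) = - 284889 \left(- \frac{1}{1355} + 314256\right) = \left(-284889\right) \frac{425816879}{1355} = - \frac{121310544841431}{1355}$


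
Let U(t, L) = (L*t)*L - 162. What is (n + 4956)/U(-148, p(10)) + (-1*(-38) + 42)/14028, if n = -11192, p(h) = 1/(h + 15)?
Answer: 6835280230/177801393 ≈ 38.443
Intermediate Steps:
p(h) = 1/(15 + h)
U(t, L) = -162 + t*L² (U(t, L) = t*L² - 162 = -162 + t*L²)
(n + 4956)/U(-148, p(10)) + (-1*(-38) + 42)/14028 = (-11192 + 4956)/(-162 - 148/(15 + 10)²) + (-1*(-38) + 42)/14028 = -6236/(-162 - 148*(1/25)²) + (38 + 42)*(1/14028) = -6236/(-162 - 148*(1/25)²) + 80*(1/14028) = -6236/(-162 - 148*1/625) + 20/3507 = -6236/(-162 - 148/625) + 20/3507 = -6236/(-101398/625) + 20/3507 = -6236*(-625/101398) + 20/3507 = 1948750/50699 + 20/3507 = 6835280230/177801393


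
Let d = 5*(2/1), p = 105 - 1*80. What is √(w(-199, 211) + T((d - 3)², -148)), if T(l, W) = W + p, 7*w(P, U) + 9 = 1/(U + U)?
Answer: I*√1084528606/2954 ≈ 11.148*I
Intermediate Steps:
p = 25 (p = 105 - 80 = 25)
d = 10 (d = 5*(2*1) = 5*2 = 10)
w(P, U) = -9/7 + 1/(14*U) (w(P, U) = -9/7 + 1/(7*(U + U)) = -9/7 + 1/(7*((2*U))) = -9/7 + (1/(2*U))/7 = -9/7 + 1/(14*U))
T(l, W) = 25 + W (T(l, W) = W + 25 = 25 + W)
√(w(-199, 211) + T((d - 3)², -148)) = √((1/14)*(1 - 18*211)/211 + (25 - 148)) = √((1/14)*(1/211)*(1 - 3798) - 123) = √((1/14)*(1/211)*(-3797) - 123) = √(-3797/2954 - 123) = √(-367139/2954) = I*√1084528606/2954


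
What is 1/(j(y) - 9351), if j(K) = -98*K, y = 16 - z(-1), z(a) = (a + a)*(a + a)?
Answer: -1/10527 ≈ -9.4994e-5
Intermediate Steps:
z(a) = 4*a**2 (z(a) = (2*a)*(2*a) = 4*a**2)
y = 12 (y = 16 - 4*(-1)**2 = 16 - 4 = 12)
1/(j(y) - 9351) = 1/(-98*12 - 9351) = 1/(-1176 - 9351) = 1/(-10527) = -1/10527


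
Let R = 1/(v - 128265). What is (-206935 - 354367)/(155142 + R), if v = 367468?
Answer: -19180731758/5301490261 ≈ -3.6180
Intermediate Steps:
R = 1/239203 (R = 1/(367468 - 128265) = 1/239203 ≈ 4.1805e-6)
(-206935 - 354367)/(155142 + R) = (-206935 - 354367)/(155142 + 1/239203) = -561302/37110431827/239203 = -561302*239203/37110431827 = -19180731758/5301490261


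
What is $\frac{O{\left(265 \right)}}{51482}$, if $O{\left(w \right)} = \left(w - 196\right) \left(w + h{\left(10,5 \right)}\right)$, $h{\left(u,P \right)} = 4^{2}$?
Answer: $\frac{19389}{51482} \approx 0.37662$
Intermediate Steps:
$h{\left(u,P \right)} = 16$
$O{\left(w \right)} = \left(-196 + w\right) \left(16 + w\right)$ ($O{\left(w \right)} = \left(w - 196\right) \left(w + 16\right) = \left(-196 + w\right) \left(16 + w\right)$)
$\frac{O{\left(265 \right)}}{51482} = \frac{-3136 + 265^{2} - 47700}{51482} = \left(-3136 + 70225 - 47700\right) \frac{1}{51482} = 19389 \cdot \frac{1}{51482} = \frac{19389}{51482}$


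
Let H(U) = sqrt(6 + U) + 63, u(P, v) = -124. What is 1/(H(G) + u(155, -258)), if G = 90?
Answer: -61/3625 - 4*sqrt(6)/3625 ≈ -0.019530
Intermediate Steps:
H(U) = 63 + sqrt(6 + U)
1/(H(G) + u(155, -258)) = 1/((63 + sqrt(6 + 90)) - 124) = 1/((63 + sqrt(96)) - 124) = 1/((63 + 4*sqrt(6)) - 124) = 1/(-61 + 4*sqrt(6))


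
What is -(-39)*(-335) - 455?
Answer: -13520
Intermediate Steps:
-(-39)*(-335) - 455 = -39*335 - 455 = -13065 - 455 = -13520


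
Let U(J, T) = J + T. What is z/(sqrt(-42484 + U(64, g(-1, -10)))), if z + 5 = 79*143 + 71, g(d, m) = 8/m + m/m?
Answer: -11363*I*sqrt(1060495)/212099 ≈ -55.171*I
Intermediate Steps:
g(d, m) = 1 + 8/m (g(d, m) = 8/m + 1 = 1 + 8/m)
z = 11363 (z = -5 + (79*143 + 71) = -5 + (11297 + 71) = -5 + 11368 = 11363)
z/(sqrt(-42484 + U(64, g(-1, -10)))) = 11363/(sqrt(-42484 + (64 + (8 - 10)/(-10)))) = 11363/(sqrt(-42484 + (64 - 1/10*(-2)))) = 11363/(sqrt(-42484 + (64 + 1/5))) = 11363/(sqrt(-42484 + 321/5)) = 11363/(sqrt(-212099/5)) = 11363/((I*sqrt(1060495)/5)) = 11363*(-I*sqrt(1060495)/212099) = -11363*I*sqrt(1060495)/212099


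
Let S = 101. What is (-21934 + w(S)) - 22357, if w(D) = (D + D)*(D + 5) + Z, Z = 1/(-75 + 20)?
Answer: -1258346/55 ≈ -22879.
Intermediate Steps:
Z = -1/55 (Z = 1/(-55) = -1/55 ≈ -0.018182)
w(D) = -1/55 + 2*D*(5 + D) (w(D) = (D + D)*(D + 5) - 1/55 = (2*D)*(5 + D) - 1/55 = 2*D*(5 + D) - 1/55 = -1/55 + 2*D*(5 + D))
(-21934 + w(S)) - 22357 = (-21934 + (-1/55 + 2*101**2 + 10*101)) - 22357 = (-21934 + (-1/55 + 2*10201 + 1010)) - 22357 = (-21934 + (-1/55 + 20402 + 1010)) - 22357 = (-21934 + 1177659/55) - 22357 = -28711/55 - 22357 = -1258346/55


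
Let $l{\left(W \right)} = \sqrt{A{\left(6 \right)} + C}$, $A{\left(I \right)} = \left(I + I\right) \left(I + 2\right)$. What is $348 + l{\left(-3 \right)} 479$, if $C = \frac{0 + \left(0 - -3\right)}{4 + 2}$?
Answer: $348 + \frac{479 \sqrt{386}}{2} \approx 5053.4$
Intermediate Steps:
$A{\left(I \right)} = 2 I \left(2 + I\right)$
$C = \frac{1}{2}$ ($C = \frac{0 + \left(0 + 3\right)}{6} = \left(0 + 3\right) \frac{1}{6} = 3 \cdot \frac{1}{6} = \frac{1}{2} \approx 0.5$)
$l{\left(W \right)} = \frac{\sqrt{386}}{2}$ ($l{\left(W \right)} = \sqrt{2 \cdot 6 \left(2 + 6\right) + \frac{1}{2}} = \sqrt{2 \cdot 6 \cdot 8 + \frac{1}{2}} = \sqrt{96 + \frac{1}{2}} = \sqrt{\frac{193}{2}} = \frac{\sqrt{386}}{2}$)
$348 + l{\left(-3 \right)} 479 = 348 + \frac{\sqrt{386}}{2} \cdot 479 = 348 + \frac{479 \sqrt{386}}{2}$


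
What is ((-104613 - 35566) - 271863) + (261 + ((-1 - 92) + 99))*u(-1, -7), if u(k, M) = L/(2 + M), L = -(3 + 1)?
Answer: -2059142/5 ≈ -4.1183e+5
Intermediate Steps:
L = -4 (L = -1*4 = -4)
u(k, M) = -4/(2 + M)
((-104613 - 35566) - 271863) + (261 + ((-1 - 92) + 99))*u(-1, -7) = ((-104613 - 35566) - 271863) + (261 + ((-1 - 92) + 99))*(-4/(2 - 7)) = (-140179 - 271863) + (261 + (-93 + 99))*(-4/(-5)) = -412042 + (261 + 6)*(-4*(-⅕)) = -412042 + 267*(⅘) = -412042 + 1068/5 = -2059142/5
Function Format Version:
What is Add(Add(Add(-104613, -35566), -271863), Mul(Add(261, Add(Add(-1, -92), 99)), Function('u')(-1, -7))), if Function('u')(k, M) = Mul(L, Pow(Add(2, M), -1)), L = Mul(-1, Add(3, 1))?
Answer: Rational(-2059142, 5) ≈ -4.1183e+5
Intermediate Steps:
L = -4 (L = Mul(-1, 4) = -4)
Function('u')(k, M) = Mul(-4, Pow(Add(2, M), -1))
Add(Add(Add(-104613, -35566), -271863), Mul(Add(261, Add(Add(-1, -92), 99)), Function('u')(-1, -7))) = Add(Add(Add(-104613, -35566), -271863), Mul(Add(261, Add(Add(-1, -92), 99)), Mul(-4, Pow(Add(2, -7), -1)))) = Add(Add(-140179, -271863), Mul(Add(261, Add(-93, 99)), Mul(-4, Pow(-5, -1)))) = Add(-412042, Mul(Add(261, 6), Mul(-4, Rational(-1, 5)))) = Add(-412042, Mul(267, Rational(4, 5))) = Add(-412042, Rational(1068, 5)) = Rational(-2059142, 5)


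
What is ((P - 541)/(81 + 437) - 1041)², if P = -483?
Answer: 72970757161/67081 ≈ 1.0878e+6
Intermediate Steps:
((P - 541)/(81 + 437) - 1041)² = ((-483 - 541)/(81 + 437) - 1041)² = (-1024/518 - 1041)² = (-1024*1/518 - 1041)² = (-512/259 - 1041)² = (-270131/259)² = 72970757161/67081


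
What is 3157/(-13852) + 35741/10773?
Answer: 461073971/149227596 ≈ 3.0897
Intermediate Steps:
3157/(-13852) + 35741/10773 = 3157*(-1/13852) + 35741*(1/10773) = -3157/13852 + 35741/10773 = 461073971/149227596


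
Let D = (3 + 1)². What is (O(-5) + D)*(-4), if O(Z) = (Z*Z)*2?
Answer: -264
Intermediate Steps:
D = 16 (D = 4² = 16)
O(Z) = 2*Z² (O(Z) = Z²*2 = 2*Z²)
(O(-5) + D)*(-4) = (2*(-5)² + 16)*(-4) = (2*25 + 16)*(-4) = (50 + 16)*(-4) = 66*(-4) = -264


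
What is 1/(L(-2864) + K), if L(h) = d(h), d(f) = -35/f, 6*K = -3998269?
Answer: -8592/5725521103 ≈ -1.5006e-6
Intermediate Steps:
K = -3998269/6 (K = (1/6)*(-3998269) = -3998269/6 ≈ -6.6638e+5)
L(h) = -35/h
1/(L(-2864) + K) = 1/(-35/(-2864) - 3998269/6) = 1/(-35*(-1/2864) - 3998269/6) = 1/(35/2864 - 3998269/6) = 1/(-5725521103/8592) = -8592/5725521103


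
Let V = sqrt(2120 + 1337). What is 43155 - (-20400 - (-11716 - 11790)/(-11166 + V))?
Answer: 7924051939941/124676099 + 23506*sqrt(3457)/124676099 ≈ 63557.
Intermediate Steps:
V = sqrt(3457) ≈ 58.796
43155 - (-20400 - (-11716 - 11790)/(-11166 + V)) = 43155 - (-20400 - (-11716 - 11790)/(-11166 + sqrt(3457))) = 43155 - (-20400 - (-23506)/(-11166 + sqrt(3457))) = 43155 - (-20400 + 23506/(-11166 + sqrt(3457))) = 43155 + (20400 - 23506/(-11166 + sqrt(3457))) = 63555 - 23506/(-11166 + sqrt(3457))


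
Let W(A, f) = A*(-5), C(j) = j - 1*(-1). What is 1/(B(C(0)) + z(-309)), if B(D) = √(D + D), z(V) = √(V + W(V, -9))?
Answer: 1/(√2 + 2*√309) ≈ 0.027344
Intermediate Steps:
C(j) = 1 + j (C(j) = j + 1 = 1 + j)
W(A, f) = -5*A
z(V) = 2*√(-V) (z(V) = √(V - 5*V) = √(-4*V) = 2*√(-V))
B(D) = √2*√D (B(D) = √(2*D) = √2*√D)
1/(B(C(0)) + z(-309)) = 1/(√2*√(1 + 0) + 2*√(-1*(-309))) = 1/(√2*√1 + 2*√309) = 1/(√2*1 + 2*√309) = 1/(√2 + 2*√309)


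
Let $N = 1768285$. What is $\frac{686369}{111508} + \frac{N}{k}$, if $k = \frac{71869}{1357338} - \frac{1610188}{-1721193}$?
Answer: $\frac{51184074292806371741981}{28611339393981732} \approx 1.7889 \cdot 10^{6}$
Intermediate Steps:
$k = \frac{256585531029}{259582296026}$ ($k = 71869 \cdot \frac{1}{1357338} - - \frac{1610188}{1721193} = \frac{71869}{1357338} + \frac{1610188}{1721193} = \frac{256585531029}{259582296026} \approx 0.98846$)
$\frac{686369}{111508} + \frac{N}{k} = \frac{686369}{111508} + \frac{1768285}{\frac{256585531029}{259582296026}} = 686369 \cdot \frac{1}{111508} + 1768285 \cdot \frac{259582296026}{256585531029} = \frac{686369}{111508} + \frac{459015480328335410}{256585531029} = \frac{51184074292806371741981}{28611339393981732}$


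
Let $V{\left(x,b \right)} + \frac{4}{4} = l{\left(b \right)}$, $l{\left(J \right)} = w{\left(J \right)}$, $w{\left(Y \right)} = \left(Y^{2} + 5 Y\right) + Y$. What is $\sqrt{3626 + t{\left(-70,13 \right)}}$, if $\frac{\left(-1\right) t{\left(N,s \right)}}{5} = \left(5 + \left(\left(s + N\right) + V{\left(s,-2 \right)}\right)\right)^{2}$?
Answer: $i \sqrt{14979} \approx 122.39 i$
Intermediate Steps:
$w{\left(Y \right)} = Y^{2} + 6 Y$
$l{\left(J \right)} = J \left(6 + J\right)$
$V{\left(x,b \right)} = -1 + b \left(6 + b\right)$
$t{\left(N,s \right)} = - 5 \left(-4 + N + s\right)^{2}$ ($t{\left(N,s \right)} = - 5 \left(5 - \left(1 - N - s + 2 \left(6 - 2\right)\right)\right)^{2} = - 5 \left(5 - \left(9 - N - s\right)\right)^{2} = - 5 \left(5 + \left(-9 + N + s\right)\right)^{2} = - 5 \left(-4 + N + s\right)^{2}$)
$\sqrt{3626 + t{\left(-70,13 \right)}} = \sqrt{3626 - 5 \left(-4 - 70 + 13\right)^{2}} = \sqrt{3626 - 5 \left(-61\right)^{2}} = \sqrt{3626 - 18605} = \sqrt{-14979} = i \sqrt{14979}$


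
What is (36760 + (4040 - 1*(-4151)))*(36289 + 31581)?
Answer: 3050824370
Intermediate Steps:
(36760 + (4040 - 1*(-4151)))*(36289 + 31581) = (36760 + (4040 + 4151))*67870 = (36760 + 8191)*67870 = 44951*67870 = 3050824370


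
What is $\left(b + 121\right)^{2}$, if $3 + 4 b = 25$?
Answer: $\frac{64009}{4} \approx 16002.0$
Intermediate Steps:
$b = \frac{11}{2}$ ($b = - \frac{3}{4} + \frac{1}{4} \cdot 25 = - \frac{3}{4} + \frac{25}{4} = \frac{11}{2} \approx 5.5$)
$\left(b + 121\right)^{2} = \left(\frac{11}{2} + 121\right)^{2} = \left(\frac{253}{2}\right)^{2} = \frac{64009}{4}$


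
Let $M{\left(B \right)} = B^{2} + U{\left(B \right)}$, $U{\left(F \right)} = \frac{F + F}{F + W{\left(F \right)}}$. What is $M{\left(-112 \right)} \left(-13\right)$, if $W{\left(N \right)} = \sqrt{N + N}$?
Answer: $- \frac{9296560}{57} - \frac{52 i \sqrt{14}}{57} \approx -1.631 \cdot 10^{5} - 3.4134 i$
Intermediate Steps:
$W{\left(N \right)} = \sqrt{2} \sqrt{N}$ ($W{\left(N \right)} = \sqrt{2 N} = \sqrt{2} \sqrt{N}$)
$U{\left(F \right)} = \frac{2 F}{F + \sqrt{2} \sqrt{F}}$ ($U{\left(F \right)} = \frac{F + F}{F + \sqrt{2} \sqrt{F}} = \frac{2 F}{F + \sqrt{2} \sqrt{F}}$)
$M{\left(B \right)} = B^{2} + \frac{2 B}{B + \sqrt{2} \sqrt{B}}$
$M{\left(-112 \right)} \left(-13\right) = - \frac{112 \left(2 - 112 \left(-112 + \sqrt{2} \sqrt{-112}\right)\right)}{-112 + \sqrt{2} \sqrt{-112}} \left(-13\right) = - \frac{112 \left(2 - 112 \left(-112 + \sqrt{2} \cdot 4 i \sqrt{7}\right)\right)}{-112 + \sqrt{2} \cdot 4 i \sqrt{7}} \left(-13\right) = - \frac{112 \left(2 - 112 \left(-112 + 4 i \sqrt{14}\right)\right)}{-112 + 4 i \sqrt{14}} \left(-13\right) = - \frac{112 \left(2 + \left(12544 - 448 i \sqrt{14}\right)\right)}{-112 + 4 i \sqrt{14}} \left(-13\right) = - \frac{112 \left(12546 - 448 i \sqrt{14}\right)}{-112 + 4 i \sqrt{14}} \left(-13\right) = \frac{1456 \left(12546 - 448 i \sqrt{14}\right)}{-112 + 4 i \sqrt{14}}$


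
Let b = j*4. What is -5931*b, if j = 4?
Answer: -94896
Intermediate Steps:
b = 16 (b = 4*4 = 16)
-5931*b = -5931*16 = -94896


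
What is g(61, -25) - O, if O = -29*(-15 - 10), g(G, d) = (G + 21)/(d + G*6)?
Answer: -247143/341 ≈ -724.76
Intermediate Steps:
g(G, d) = (21 + G)/(d + 6*G)
O = 725 (O = -29*(-25) = 725)
g(61, -25) - O = (21 + 61)/(-25 + 6*61) - 1*725 = 82/(-25 + 366) - 725 = 82/341 - 725 = -247143/341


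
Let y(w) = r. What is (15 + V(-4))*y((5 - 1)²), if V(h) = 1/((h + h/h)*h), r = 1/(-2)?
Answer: -181/24 ≈ -7.5417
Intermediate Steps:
r = -½ ≈ -0.50000
y(w) = -½
V(h) = 1/(h*(1 + h)) (V(h) = 1/((h + 1)*h) = 1/((1 + h)*h) = 1/(h*(1 + h)))
(15 + V(-4))*y((5 - 1)²) = (15 + 1/((-4)*(1 - 4)))*(-½) = (15 - ¼/(-3))*(-½) = (15 - ¼*(-⅓))*(-½) = (15 + 1/12)*(-½) = (181/12)*(-½) = -181/24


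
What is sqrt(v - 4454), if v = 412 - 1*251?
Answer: 9*I*sqrt(53) ≈ 65.521*I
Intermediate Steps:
v = 161 (v = 412 - 251 = 161)
sqrt(v - 4454) = sqrt(161 - 4454) = sqrt(-4293) = 9*I*sqrt(53)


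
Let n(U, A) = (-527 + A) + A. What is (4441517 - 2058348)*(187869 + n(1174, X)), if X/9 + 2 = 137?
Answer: 452258747468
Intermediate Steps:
X = 1215 (X = -18 + 9*137 = -18 + 1233 = 1215)
n(U, A) = -527 + 2*A
(4441517 - 2058348)*(187869 + n(1174, X)) = (4441517 - 2058348)*(187869 + (-527 + 2*1215)) = 2383169*(187869 + (-527 + 2430)) = 2383169*(187869 + 1903) = 2383169*189772 = 452258747468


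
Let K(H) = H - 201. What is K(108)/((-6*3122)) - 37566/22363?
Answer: -233868851/139634572 ≈ -1.6749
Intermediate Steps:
K(H) = -201 + H
K(108)/((-6*3122)) - 37566/22363 = (-201 + 108)/((-6*3122)) - 37566/22363 = -93/(-18732) - 37566*1/22363 = -93*(-1/18732) - 37566/22363 = 31/6244 - 37566/22363 = -233868851/139634572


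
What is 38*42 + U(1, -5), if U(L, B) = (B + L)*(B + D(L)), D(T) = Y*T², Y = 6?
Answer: 1592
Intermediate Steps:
D(T) = 6*T²
U(L, B) = (B + L)*(B + 6*L²)
38*42 + U(1, -5) = 38*42 + ((-5)² + 6*1³ - 5*1 + 6*(-5)*1²) = 1596 + (25 + 6*1 - 5 + 6*(-5)*1) = 1596 + (25 + 6 - 5 - 30) = 1596 - 4 = 1592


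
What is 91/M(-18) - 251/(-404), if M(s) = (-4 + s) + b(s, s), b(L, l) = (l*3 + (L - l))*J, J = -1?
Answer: 11199/3232 ≈ 3.4650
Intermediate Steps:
b(L, l) = -L - 2*l (b(L, l) = (l*3 + (L - l))*(-1) = (3*l + (L - l))*(-1) = (L + 2*l)*(-1) = -L - 2*l)
M(s) = -4 - 2*s (M(s) = (-4 + s) + (-s - 2*s) = (-4 + s) - 3*s = -4 - 2*s)
91/M(-18) - 251/(-404) = 91/(-4 - 2*(-18)) - 251/(-404) = 91/(-4 + 36) - 251*(-1/404) = 91/32 + 251/404 = 11199/3232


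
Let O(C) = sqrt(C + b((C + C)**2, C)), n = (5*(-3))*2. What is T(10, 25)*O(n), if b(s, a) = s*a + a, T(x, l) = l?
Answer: 50*I*sqrt(27015) ≈ 8218.1*I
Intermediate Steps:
b(s, a) = a + a*s (b(s, a) = a*s + a = a + a*s)
n = -30 (n = -15*2 = -30)
O(C) = sqrt(C + C*(1 + 4*C**2)) (O(C) = sqrt(C + C*(1 + (C + C)**2)) = sqrt(C + C*(1 + (2*C)**2)) = sqrt(C + C*(1 + 4*C**2)))
T(10, 25)*O(n) = 25*(sqrt(2)*sqrt(-30 + 2*(-30)**3)) = 25*(sqrt(2)*sqrt(-30 + 2*(-27000))) = 25*(sqrt(2)*sqrt(-30 - 54000)) = 25*(sqrt(2)*sqrt(-54030)) = 25*(sqrt(2)*(I*sqrt(54030))) = 25*(2*I*sqrt(27015)) = 50*I*sqrt(27015)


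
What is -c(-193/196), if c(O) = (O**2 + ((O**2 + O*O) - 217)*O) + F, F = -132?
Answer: -303962217/3764768 ≈ -80.739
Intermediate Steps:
c(O) = -132 + O**2 + O*(-217 + 2*O**2) (c(O) = (O**2 + ((O**2 + O*O) - 217)*O) - 132 = (O**2 + ((O**2 + O**2) - 217)*O) - 132 = (O**2 + (2*O**2 - 217)*O) - 132 = (O**2 + (-217 + 2*O**2)*O) - 132 = (O**2 + O*(-217 + 2*O**2)) - 132 = -132 + O**2 + O*(-217 + 2*O**2))
-c(-193/196) = -(-132 + (-193/196)**2 - (-41881)/196 + 2*(-193/196)**3) = -(-132 + (-193*1/196)**2 - (-41881)/196 + 2*(-193*1/196)**3) = -(-132 + (-193/196)**2 - 217*(-193/196) + 2*(-193/196)**3) = -(-132 + 37249/38416 + 5983/28 + 2*(-7189057/7529536)) = -(-132 + 37249/38416 + 5983/28 - 7189057/3764768) = -1*303962217/3764768 = -303962217/3764768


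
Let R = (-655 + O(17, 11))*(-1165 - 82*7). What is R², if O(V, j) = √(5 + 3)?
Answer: 1297447704993 - 7923197020*√2 ≈ 1.2862e+12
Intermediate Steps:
O(V, j) = 2*√2 (O(V, j) = √8 = 2*√2)
R = 1139045 - 3478*√2 (R = (-655 + 2*√2)*(-1165 - 82*7) = (-655 + 2*√2)*(-1165 - 574) = (-655 + 2*√2)*(-1739) = 1139045 - 3478*√2 ≈ 1.1341e+6)
R² = (1139045 - 3478*√2)²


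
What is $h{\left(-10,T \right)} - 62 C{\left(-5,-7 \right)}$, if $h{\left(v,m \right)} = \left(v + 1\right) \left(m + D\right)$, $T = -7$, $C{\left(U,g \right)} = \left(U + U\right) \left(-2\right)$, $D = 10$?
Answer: $-1267$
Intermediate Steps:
$C{\left(U,g \right)} = - 4 U$ ($C{\left(U,g \right)} = 2 U \left(-2\right) = - 4 U$)
$h{\left(v,m \right)} = \left(1 + v\right) \left(10 + m\right)$ ($h{\left(v,m \right)} = \left(v + 1\right) \left(m + 10\right) = \left(1 + v\right) \left(10 + m\right)$)
$h{\left(-10,T \right)} - 62 C{\left(-5,-7 \right)} = \left(10 - 7 + 10 \left(-10\right) - -70\right) - 62 \left(\left(-4\right) \left(-5\right)\right) = \left(10 - 7 - 100 + 70\right) - 1240 = -27 - 1240 = -1267$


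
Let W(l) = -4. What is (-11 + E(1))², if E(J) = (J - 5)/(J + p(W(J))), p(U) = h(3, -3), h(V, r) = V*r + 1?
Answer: 5329/49 ≈ 108.76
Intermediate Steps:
h(V, r) = 1 + V*r
p(U) = -8 (p(U) = 1 + 3*(-3) = 1 - 9 = -8)
E(J) = (-5 + J)/(-8 + J) (E(J) = (J - 5)/(J - 8) = (-5 + J)/(-8 + J))
(-11 + E(1))² = (-11 + (-5 + 1)/(-8 + 1))² = (-11 - 4/(-7))² = (-11 - ⅐*(-4))² = (-11 + 4/7)² = (-73/7)² = 5329/49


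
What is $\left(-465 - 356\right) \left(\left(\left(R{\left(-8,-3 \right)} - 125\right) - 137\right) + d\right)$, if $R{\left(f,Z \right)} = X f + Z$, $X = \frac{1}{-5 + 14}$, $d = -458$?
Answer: $\frac{5348815}{9} \approx 5.9431 \cdot 10^{5}$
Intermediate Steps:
$X = \frac{1}{9} \approx 0.11111$
$R{\left(f,Z \right)} = Z + \frac{f}{9}$ ($R{\left(f,Z \right)} = \frac{f}{9} + Z = Z + \frac{f}{9}$)
$\left(-465 - 356\right) \left(\left(\left(R{\left(-8,-3 \right)} - 125\right) - 137\right) + d\right) = \left(-465 - 356\right) \left(\left(\left(\left(-3 + \frac{1}{9} \left(-8\right)\right) - 125\right) - 137\right) - 458\right) = - 821 \left(\left(\left(\left(-3 - \frac{8}{9}\right) - 125\right) - 137\right) - 458\right) = - 821 \left(\left(\left(- \frac{35}{9} - 125\right) - 137\right) - 458\right) = - 821 \left(\left(- \frac{1160}{9} - 137\right) - 458\right) = - 821 \left(- \frac{2393}{9} - 458\right) = \left(-821\right) \left(- \frac{6515}{9}\right) = \frac{5348815}{9}$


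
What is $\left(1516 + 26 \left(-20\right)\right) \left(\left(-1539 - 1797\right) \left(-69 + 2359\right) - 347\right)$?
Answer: $-7609227852$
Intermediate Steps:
$\left(1516 + 26 \left(-20\right)\right) \left(\left(-1539 - 1797\right) \left(-69 + 2359\right) - 347\right) = \left(1516 - 520\right) \left(\left(-3336\right) 2290 - 347\right) = 996 \left(-7639440 - 347\right) = 996 \left(-7639787\right) = -7609227852$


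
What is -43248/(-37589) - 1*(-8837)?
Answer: 332217241/37589 ≈ 8838.2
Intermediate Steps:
-43248/(-37589) - 1*(-8837) = -43248*(-1/37589) + 8837 = 43248/37589 + 8837 = 332217241/37589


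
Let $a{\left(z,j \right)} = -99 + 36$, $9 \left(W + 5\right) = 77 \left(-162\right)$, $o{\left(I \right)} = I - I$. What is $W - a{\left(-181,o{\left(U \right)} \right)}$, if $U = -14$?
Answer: $-1328$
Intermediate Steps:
$o{\left(I \right)} = 0$
$W = -1391$ ($W = -5 + \frac{77 \left(-162\right)}{9} = -5 + \frac{1}{9} \left(-12474\right) = -5 - 1386 = -1391$)
$a{\left(z,j \right)} = -63$
$W - a{\left(-181,o{\left(U \right)} \right)} = -1391 - -63 = -1391 + 63 = -1328$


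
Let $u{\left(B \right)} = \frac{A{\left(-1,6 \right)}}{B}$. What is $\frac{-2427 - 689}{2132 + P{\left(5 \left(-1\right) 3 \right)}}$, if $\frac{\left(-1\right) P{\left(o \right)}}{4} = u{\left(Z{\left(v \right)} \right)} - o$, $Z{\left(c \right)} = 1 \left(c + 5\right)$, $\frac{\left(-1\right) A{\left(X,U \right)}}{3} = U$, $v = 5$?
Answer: $- \frac{3895}{2599} \approx -1.4987$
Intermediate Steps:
$A{\left(X,U \right)} = - 3 U$
$Z{\left(c \right)} = 5 + c$ ($Z{\left(c \right)} = 1 \left(5 + c\right) = 5 + c$)
$u{\left(B \right)} = - \frac{18}{B}$ ($u{\left(B \right)} = \frac{\left(-3\right) 6}{B} = - \frac{18}{B}$)
$P{\left(o \right)} = \frac{36}{5} + 4 o$ ($P{\left(o \right)} = - 4 \left(- \frac{18}{5 + 5} - o\right) = - 4 \left(- \frac{18}{10} - o\right) = - 4 \left(\left(-18\right) \frac{1}{10} - o\right) = - 4 \left(- \frac{9}{5} - o\right) = \frac{36}{5} + 4 o$)
$\frac{-2427 - 689}{2132 + P{\left(5 \left(-1\right) 3 \right)}} = \frac{-2427 - 689}{2132 + \left(\frac{36}{5} + 4 \cdot 5 \left(-1\right) 3\right)} = - \frac{3116}{2132 + \left(\frac{36}{5} + 4 \left(\left(-5\right) 3\right)\right)} = - \frac{3116}{2132 + \left(\frac{36}{5} + 4 \left(-15\right)\right)} = - \frac{3116}{2132 + \left(\frac{36}{5} - 60\right)} = - \frac{3116}{2132 - \frac{264}{5}} = - \frac{3116}{\frac{10396}{5}} = \left(-3116\right) \frac{5}{10396} = - \frac{3895}{2599}$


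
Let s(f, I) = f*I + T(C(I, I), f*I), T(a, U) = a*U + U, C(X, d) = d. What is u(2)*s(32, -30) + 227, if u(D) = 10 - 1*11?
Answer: -26653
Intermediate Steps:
u(D) = -1 (u(D) = 10 - 11 = -1)
T(a, U) = U + U*a (T(a, U) = U*a + U = U + U*a)
s(f, I) = I*f + I*f*(1 + I) (s(f, I) = f*I + (f*I)*(1 + I) = I*f + (I*f)*(1 + I) = I*f + I*f*(1 + I))
u(2)*s(32, -30) + 227 = -(-30)*32*(2 - 30) + 227 = -(-30)*32*(-28) + 227 = -1*26880 + 227 = -26880 + 227 = -26653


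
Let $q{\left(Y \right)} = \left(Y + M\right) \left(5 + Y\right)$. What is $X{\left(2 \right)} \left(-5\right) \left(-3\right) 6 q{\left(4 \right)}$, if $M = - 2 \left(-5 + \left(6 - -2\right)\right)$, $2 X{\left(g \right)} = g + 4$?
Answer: $-4860$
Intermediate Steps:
$X{\left(g \right)} = 2 + \frac{g}{2}$ ($X{\left(g \right)} = \frac{g + 4}{2} = \frac{4 + g}{2} = 2 + \frac{g}{2}$)
$M = -6$ ($M = - 2 \left(-5 + \left(6 + 2\right)\right) = - 2 \left(-5 + 8\right) = \left(-2\right) 3 = -6$)
$q{\left(Y \right)} = \left(-6 + Y\right) \left(5 + Y\right)$ ($q{\left(Y \right)} = \left(Y - 6\right) \left(5 + Y\right) = \left(-6 + Y\right) \left(5 + Y\right)$)
$X{\left(2 \right)} \left(-5\right) \left(-3\right) 6 q{\left(4 \right)} = \left(2 + \frac{1}{2} \cdot 2\right) \left(-5\right) \left(-3\right) 6 \left(-30 + 4^{2} - 4\right) = \left(2 + 1\right) 15 \cdot 6 \left(-30 + 16 - 4\right) = 3 \cdot 90 \left(-18\right) = 270 \left(-18\right) = -4860$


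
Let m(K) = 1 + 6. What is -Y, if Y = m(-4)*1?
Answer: -7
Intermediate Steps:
m(K) = 7
Y = 7 (Y = 7*1 = 7)
-Y = -1*7 = -7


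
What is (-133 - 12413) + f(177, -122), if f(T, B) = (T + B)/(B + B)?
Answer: -3061279/244 ≈ -12546.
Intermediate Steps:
f(T, B) = (B + T)/(2*B) (f(T, B) = (B + T)/((2*B)) = (B + T)*(1/(2*B)) = (B + T)/(2*B))
(-133 - 12413) + f(177, -122) = (-133 - 12413) + (1/2)*(-122 + 177)/(-122) = -12546 + (1/2)*(-1/122)*55 = -12546 - 55/244 = -3061279/244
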